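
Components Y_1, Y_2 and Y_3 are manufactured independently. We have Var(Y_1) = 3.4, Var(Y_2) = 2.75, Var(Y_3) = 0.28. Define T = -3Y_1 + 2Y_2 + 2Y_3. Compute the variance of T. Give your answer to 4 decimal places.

By independence, Var(T) = (-3)²Var(Y_1) + (2)²Var(Y_2) + (2)²Var(Y_3)
= (-3)²·3.4 + (2)²·2.75 + (2)²·0.28 = 42.72

42.7200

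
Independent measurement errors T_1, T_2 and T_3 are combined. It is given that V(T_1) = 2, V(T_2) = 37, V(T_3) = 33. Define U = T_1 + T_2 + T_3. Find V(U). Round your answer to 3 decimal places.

By independence, V(U) = (1)²V(T_1) + (1)²V(T_2) + (1)²V(T_3)
= (1)²·2 + (1)²·37 + (1)²·33 = 72

72.000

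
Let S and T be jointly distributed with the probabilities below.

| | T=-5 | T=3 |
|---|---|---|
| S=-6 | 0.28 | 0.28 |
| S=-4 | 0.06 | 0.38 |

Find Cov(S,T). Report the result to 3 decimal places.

E[S] = -5.12,  E[T] = 0.28
E[ST] = 0
Cov(S,T) = E[ST] − E[S]E[T] = 0 − (-5.12)(0.28) = 1.4336

1.434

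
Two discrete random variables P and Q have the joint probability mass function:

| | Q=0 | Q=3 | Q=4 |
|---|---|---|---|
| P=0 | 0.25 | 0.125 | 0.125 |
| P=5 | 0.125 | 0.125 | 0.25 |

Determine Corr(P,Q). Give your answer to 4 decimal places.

0.2801

E[P] = 2.5,  E[Q] = 2.25
E[PQ] = 6.875
cov(P,Q) = E[PQ] − E[P]E[Q] = 6.875 − (2.5)(2.25) = 1.25
Var(P) = 6.25,  Var(Q) = 3.1875
ρ = 1.25 / √(6.25·3.1875) ≈ 0.2801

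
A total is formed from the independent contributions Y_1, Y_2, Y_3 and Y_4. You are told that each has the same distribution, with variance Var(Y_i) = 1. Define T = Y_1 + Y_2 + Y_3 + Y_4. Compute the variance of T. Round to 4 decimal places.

By independence, Var(T) = (1)²Var(Y_1) + (1)²Var(Y_2) + (1)²Var(Y_3) + (1)²Var(Y_4)
= (1)²·1 + (1)²·1 + (1)²·1 + (1)²·1 = 4

4.0000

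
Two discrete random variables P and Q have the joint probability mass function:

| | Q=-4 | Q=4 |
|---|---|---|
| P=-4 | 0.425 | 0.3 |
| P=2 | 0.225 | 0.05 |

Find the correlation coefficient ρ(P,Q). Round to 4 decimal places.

-0.2172

E[P] = -2.35,  E[Q] = -1.2
E[PQ] = 0.6
cov(P,Q) = E[PQ] − E[P]E[Q] = 0.6 − (-2.35)(-1.2) = -2.22
Var(P) = 7.1775,  Var(Q) = 14.56
ρ = -2.22 / √(7.1775·14.56) ≈ -0.2172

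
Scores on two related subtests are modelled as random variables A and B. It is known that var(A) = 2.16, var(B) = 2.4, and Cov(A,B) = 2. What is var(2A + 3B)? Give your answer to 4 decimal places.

54.2400

var(2A + 3B) = (2)²·var(A) + (3)²·var(B) + 2·(2)·(3)·Cov(A,B)
= 4·2.16 + 9·2.4 + 12·2 = 54.24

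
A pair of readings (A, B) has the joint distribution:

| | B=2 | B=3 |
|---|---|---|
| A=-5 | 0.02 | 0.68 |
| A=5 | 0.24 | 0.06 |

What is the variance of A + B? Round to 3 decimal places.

E[A] = -2,  E[B] = 2.74,  E[AB] = -7.1
Var(A) = 25 − (-2)² = 21;  Var(B) = 7.7 − (2.74)² = 0.1924
cov(A,B) = -7.1 − (-2)(2.74) = -1.62
Var(A + B) = (1)²·21 + (1)²·0.1924 + 2·(1)·(1)·-1.62 = 17.9524

17.952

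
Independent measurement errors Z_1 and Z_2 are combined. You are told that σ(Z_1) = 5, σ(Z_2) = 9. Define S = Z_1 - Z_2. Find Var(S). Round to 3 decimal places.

106.000

Var(Z_1) = 25, Var(Z_2) = 81
By independence, Var(S) = (1)²Var(Z_1) + (-1)²Var(Z_2)
= (1)²·25 + (-1)²·81 = 106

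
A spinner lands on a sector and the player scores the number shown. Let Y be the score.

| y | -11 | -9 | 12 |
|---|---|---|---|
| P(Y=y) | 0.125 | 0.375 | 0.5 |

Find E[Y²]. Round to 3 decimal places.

117.500

E[Y²] = (-11)²(0.125) + (-9)²(0.375) + (12)²(0.5) = 117.5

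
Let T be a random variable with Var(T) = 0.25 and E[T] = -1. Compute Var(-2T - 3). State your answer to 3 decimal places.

1.000

Var(-2T - 3) = (-2)²·Var(T) = 4·0.25 = 1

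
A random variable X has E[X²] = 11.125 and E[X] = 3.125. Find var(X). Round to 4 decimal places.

1.3594

var(X) = 11.125 − (3.125)² = 1.359375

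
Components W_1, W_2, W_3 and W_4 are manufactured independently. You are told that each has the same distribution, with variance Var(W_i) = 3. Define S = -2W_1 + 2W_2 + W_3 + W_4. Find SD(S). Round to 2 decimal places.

By independence, Var(S) = (-2)²Var(W_1) + (2)²Var(W_2) + (1)²Var(W_3) + (1)²Var(W_4)
= (-2)²·3 + (2)²·3 + (1)²·3 + (1)²·3 = 30
SD(S) = √30 ≈ 5.48

5.48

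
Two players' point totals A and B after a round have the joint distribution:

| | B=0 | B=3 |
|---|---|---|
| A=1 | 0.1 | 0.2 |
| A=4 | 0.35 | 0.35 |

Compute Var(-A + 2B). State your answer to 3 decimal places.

E[A] = 3.1,  E[B] = 1.65,  E[AB] = 4.8
Var(A) = 11.5 − (3.1)² = 1.89;  Var(B) = 4.95 − (1.65)² = 2.2275
Cov(A,B) = 4.8 − (3.1)(1.65) = -0.315
Var(-A + 2B) = (-1)²·1.89 + (2)²·2.2275 + 2·(-1)·(2)·-0.315 = 12.06

12.060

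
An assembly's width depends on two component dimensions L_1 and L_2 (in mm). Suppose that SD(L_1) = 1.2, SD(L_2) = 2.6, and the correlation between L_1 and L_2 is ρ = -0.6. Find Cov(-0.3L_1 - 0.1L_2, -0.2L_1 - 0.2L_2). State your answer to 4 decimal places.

0.0718

var(L_1) = (1.2)² = 1.44;  var(L_2) = (2.6)² = 6.76
Cov(L_1,L_2) = ρ·SD(L_1)·SD(L_2) = -0.6·1.2·2.6 = -1.872
Cov(-0.3L_1 - 0.1L_2, -0.2L_1 - 0.2L_2) = (-0.3)(-0.2)var(L_1) + (-0.1)(-0.2)var(L_2) + [(-0.3)(-0.2) + (-0.1)(-0.2)]Cov(L_1,L_2)
= 0.06·1.44 + 0.02·6.76 + 0.08·-1.872 = 0.07184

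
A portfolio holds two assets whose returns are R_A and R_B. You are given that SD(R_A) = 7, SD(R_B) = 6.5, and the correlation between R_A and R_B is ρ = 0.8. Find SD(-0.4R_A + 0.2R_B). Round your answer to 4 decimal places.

1.9251

var(R_A) = (7)² = 49;  var(R_B) = (6.5)² = 42.25
cov(R_A,R_B) = ρ·SD(R_A)·SD(R_B) = 0.8·7·6.5 = 36.4
var(-0.4R_A + 0.2R_B) = (-0.4)²·var(R_A) + (0.2)²·var(R_B) + 2·(-0.4)·(0.2)·cov(R_A,R_B)
= 0.16·49 + 0.04·42.25 + -0.16·36.4 = 3.706
SD(-0.4R_A + 0.2R_B) = √3.706 ≈ 1.9251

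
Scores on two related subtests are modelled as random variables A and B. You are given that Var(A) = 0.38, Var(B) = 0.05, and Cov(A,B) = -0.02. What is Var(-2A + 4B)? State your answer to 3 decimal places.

Var(-2A + 4B) = (-2)²·Var(A) + (4)²·Var(B) + 2·(-2)·(4)·Cov(A,B)
= 4·0.38 + 16·0.05 + -16·-0.02 = 2.64

2.640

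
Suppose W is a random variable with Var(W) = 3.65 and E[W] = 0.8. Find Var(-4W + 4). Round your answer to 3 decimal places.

Var(-4W + 4) = (-4)²·Var(W) = 16·3.65 = 58.4

58.400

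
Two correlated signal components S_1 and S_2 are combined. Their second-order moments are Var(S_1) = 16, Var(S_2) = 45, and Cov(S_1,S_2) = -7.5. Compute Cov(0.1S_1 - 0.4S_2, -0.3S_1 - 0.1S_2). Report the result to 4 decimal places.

0.4950

Cov(0.1S_1 - 0.4S_2, -0.3S_1 - 0.1S_2) = (0.1)(-0.3)Var(S_1) + (-0.4)(-0.1)Var(S_2) + [(0.1)(-0.1) + (-0.4)(-0.3)]Cov(S_1,S_2)
= -0.03·16 + 0.04·45 + 0.11·-7.5 = 0.495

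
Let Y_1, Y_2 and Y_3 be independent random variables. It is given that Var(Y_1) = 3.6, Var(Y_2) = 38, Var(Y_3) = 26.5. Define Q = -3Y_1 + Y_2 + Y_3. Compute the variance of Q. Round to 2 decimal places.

By independence, Var(Q) = (-3)²Var(Y_1) + (1)²Var(Y_2) + (1)²Var(Y_3)
= (-3)²·3.6 + (1)²·38 + (1)²·26.5 = 96.9

96.90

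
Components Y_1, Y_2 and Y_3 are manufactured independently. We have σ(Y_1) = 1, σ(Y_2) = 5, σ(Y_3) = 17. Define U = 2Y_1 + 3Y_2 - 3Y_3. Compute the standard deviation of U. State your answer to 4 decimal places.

53.1977

var(Y_1) = 1, var(Y_2) = 25, var(Y_3) = 289
By independence, var(U) = (2)²var(Y_1) + (3)²var(Y_2) + (-3)²var(Y_3)
= (2)²·1 + (3)²·25 + (-3)²·289 = 2830
σ(U) = √2830 ≈ 53.1977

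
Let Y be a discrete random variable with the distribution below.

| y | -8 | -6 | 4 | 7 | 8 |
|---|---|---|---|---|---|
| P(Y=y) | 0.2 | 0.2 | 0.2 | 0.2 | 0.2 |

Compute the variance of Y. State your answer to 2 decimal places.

E[Y] = (-8)(0.2) + (-6)(0.2) + (4)(0.2) + (7)(0.2) + (8)(0.2) = 1
E[Y²] = (-8)²(0.2) + (-6)²(0.2) + (4)²(0.2) + (7)²(0.2) + (8)²(0.2) = 45.8
Var(Y) = E[Y²] − (E[Y])² = 45.8 − (1)² = 44.8

44.80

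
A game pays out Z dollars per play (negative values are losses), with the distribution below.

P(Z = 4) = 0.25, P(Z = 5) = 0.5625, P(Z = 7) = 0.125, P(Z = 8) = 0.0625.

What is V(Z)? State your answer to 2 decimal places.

E[Z] = (4)(0.25) + (5)(0.5625) + (7)(0.125) + (8)(0.0625) = 5.1875
E[Z²] = (4)²(0.25) + (5)²(0.5625) + (7)²(0.125) + (8)²(0.0625) = 28.1875
V(Z) = E[Z²] − (E[Z])² = 28.1875 − (5.1875)² = 1.27734375

1.28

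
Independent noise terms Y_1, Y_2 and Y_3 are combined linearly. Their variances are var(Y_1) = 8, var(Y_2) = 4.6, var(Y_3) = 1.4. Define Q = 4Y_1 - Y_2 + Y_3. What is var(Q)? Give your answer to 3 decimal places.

134.000

By independence, var(Q) = (4)²var(Y_1) + (-1)²var(Y_2) + (1)²var(Y_3)
= (4)²·8 + (-1)²·4.6 + (1)²·1.4 = 134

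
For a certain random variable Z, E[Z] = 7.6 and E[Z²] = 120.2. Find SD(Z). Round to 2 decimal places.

7.90

Var(Z) = 120.2 − (7.6)² = 62.44
SD(Z) = √62.44 ≈ 7.90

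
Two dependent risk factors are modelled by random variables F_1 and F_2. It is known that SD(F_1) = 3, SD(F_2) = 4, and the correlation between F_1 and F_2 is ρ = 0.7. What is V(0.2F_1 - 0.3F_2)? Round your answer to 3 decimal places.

V(F_1) = (3)² = 9;  V(F_2) = (4)² = 16
Cov(F_1,F_2) = ρ·SD(F_1)·SD(F_2) = 0.7·3·4 = 8.4
V(0.2F_1 - 0.3F_2) = (0.2)²·V(F_1) + (-0.3)²·V(F_2) + 2·(0.2)·(-0.3)·Cov(F_1,F_2)
= 0.04·9 + 0.09·16 + -0.12·8.4 = 0.792

0.792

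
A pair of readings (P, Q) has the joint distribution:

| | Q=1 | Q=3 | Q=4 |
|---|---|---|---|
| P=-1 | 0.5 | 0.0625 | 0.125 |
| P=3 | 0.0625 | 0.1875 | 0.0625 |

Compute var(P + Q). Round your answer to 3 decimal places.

E[P] = 0.25,  E[Q] = 2.0625,  E[PQ] = 1.4375
var(P) = 3.5 − (0.25)² = 3.4375;  var(Q) = 5.8125 − (2.0625)² = 1.55859375
Cov(P,Q) = 1.4375 − (0.25)(2.0625) = 0.921875
var(P + Q) = (1)²·3.4375 + (1)²·1.55859375 + 2·(1)·(1)·0.921875 = 6.83984375

6.840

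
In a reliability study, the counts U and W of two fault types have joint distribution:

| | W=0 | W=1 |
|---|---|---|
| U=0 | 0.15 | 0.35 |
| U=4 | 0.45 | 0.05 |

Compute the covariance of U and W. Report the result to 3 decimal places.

-0.600

E[U] = 2,  E[W] = 0.4
E[UW] = 0.2
cov(U,W) = E[UW] − E[U]E[W] = 0.2 − (2)(0.4) = -0.6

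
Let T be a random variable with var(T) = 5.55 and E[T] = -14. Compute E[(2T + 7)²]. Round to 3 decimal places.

463.200

E[2T + 7] = 2·-14 + 7 = -21
var(2T + 7) = (2)²·5.55 = 22.2
E[(2T + 7)²] = var((2T + 7)) + (E[(2T + 7)])² = 22.2 + (-21)² = 463.2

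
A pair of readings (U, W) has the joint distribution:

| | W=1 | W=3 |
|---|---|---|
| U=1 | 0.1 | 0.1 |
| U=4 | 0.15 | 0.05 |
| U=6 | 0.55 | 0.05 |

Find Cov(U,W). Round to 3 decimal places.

-0.640

E[U] = 4.6,  E[W] = 1.4
E[UW] = 5.8
Cov(U,W) = E[UW] − E[U]E[W] = 5.8 − (4.6)(1.4) = -0.64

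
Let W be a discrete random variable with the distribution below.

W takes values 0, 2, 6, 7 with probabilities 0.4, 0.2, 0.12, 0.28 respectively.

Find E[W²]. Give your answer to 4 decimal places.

E[W²] = (0)²(0.4) + (2)²(0.2) + (6)²(0.12) + (7)²(0.28) = 18.84

18.8400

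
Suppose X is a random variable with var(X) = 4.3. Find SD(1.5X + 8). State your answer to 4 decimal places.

var(1.5X + 8) = (1.5)²·4.3 = 9.675
SD(1.5X + 8) = √9.675 ≈ 3.1105

3.1105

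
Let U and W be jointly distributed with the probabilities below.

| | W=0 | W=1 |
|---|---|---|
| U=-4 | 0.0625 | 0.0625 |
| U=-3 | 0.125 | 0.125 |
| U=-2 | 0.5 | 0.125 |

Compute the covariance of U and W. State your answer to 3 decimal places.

-0.094

E[U] = -2.5,  E[W] = 0.3125
E[UW] = -0.875
Cov(U,W) = E[UW] − E[U]E[W] = -0.875 − (-2.5)(0.3125) = -0.09375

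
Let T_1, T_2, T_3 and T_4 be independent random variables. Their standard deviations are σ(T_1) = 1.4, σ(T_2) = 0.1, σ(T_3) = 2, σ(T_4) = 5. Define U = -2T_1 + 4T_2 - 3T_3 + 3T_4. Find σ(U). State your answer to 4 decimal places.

16.4012

Var(T_1) = 1.96, Var(T_2) = 0.01, Var(T_3) = 4, Var(T_4) = 25
By independence, Var(U) = (-2)²Var(T_1) + (4)²Var(T_2) + (-3)²Var(T_3) + (3)²Var(T_4)
= (-2)²·1.96 + (4)²·0.01 + (-3)²·4 + (3)²·25 = 269
σ(U) = √269 ≈ 16.4012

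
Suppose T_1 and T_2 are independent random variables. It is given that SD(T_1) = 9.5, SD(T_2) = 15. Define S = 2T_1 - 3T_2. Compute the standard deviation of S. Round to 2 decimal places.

48.85

V(T_1) = 90.25, V(T_2) = 225
By independence, V(S) = (2)²V(T_1) + (-3)²V(T_2)
= (2)²·90.25 + (-3)²·225 = 2386
SD(S) = √2386 ≈ 48.85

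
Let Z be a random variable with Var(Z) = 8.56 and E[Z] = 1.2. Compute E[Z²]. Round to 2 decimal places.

10.00

E[Z²] = Var(Z) + (E[Z])² = 8.56 + (1.2)² = 10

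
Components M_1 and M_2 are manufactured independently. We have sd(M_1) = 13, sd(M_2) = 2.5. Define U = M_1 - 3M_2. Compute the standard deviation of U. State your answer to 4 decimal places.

15.0083

var(M_1) = 169, var(M_2) = 6.25
By independence, var(U) = (1)²var(M_1) + (-3)²var(M_2)
= (1)²·169 + (-3)²·6.25 = 225.25
sd(U) = √225.25 ≈ 15.0083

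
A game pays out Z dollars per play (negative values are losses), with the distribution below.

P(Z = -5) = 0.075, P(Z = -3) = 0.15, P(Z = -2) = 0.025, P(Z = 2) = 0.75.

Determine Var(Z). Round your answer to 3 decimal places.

5.934

E[Z] = (-5)(0.075) + (-3)(0.15) + (-2)(0.025) + (2)(0.75) = 0.625
E[Z²] = (-5)²(0.075) + (-3)²(0.15) + (-2)²(0.025) + (2)²(0.75) = 6.325
Var(Z) = E[Z²] − (E[Z])² = 6.325 − (0.625)² = 5.934375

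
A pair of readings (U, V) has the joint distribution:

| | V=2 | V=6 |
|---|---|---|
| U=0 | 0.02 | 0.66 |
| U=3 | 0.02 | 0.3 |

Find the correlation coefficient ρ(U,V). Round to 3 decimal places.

-0.079

E[U] = 0.96,  E[V] = 5.84
E[UV] = 5.52
Cov(U,V) = E[UV] − E[U]E[V] = 5.52 − (0.96)(5.84) = -0.0864
Var(U) = 1.9584,  Var(V) = 0.6144
ρ = -0.0864 / √(1.9584·0.6144) ≈ -0.079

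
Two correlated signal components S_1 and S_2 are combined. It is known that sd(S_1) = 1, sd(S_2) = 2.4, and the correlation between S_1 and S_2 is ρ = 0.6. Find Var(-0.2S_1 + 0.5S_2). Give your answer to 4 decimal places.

1.1920

Var(S_1) = (1)² = 1;  Var(S_2) = (2.4)² = 5.76
Cov(S_1,S_2) = ρ·sd(S_1)·sd(S_2) = 0.6·1·2.4 = 1.44
Var(-0.2S_1 + 0.5S_2) = (-0.2)²·Var(S_1) + (0.5)²·Var(S_2) + 2·(-0.2)·(0.5)·Cov(S_1,S_2)
= 0.04·1 + 0.25·5.76 + -0.2·1.44 = 1.192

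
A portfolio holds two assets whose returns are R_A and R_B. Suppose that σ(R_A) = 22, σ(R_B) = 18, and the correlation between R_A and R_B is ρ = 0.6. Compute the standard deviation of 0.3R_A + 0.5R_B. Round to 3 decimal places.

13.994

V(R_A) = (22)² = 484;  V(R_B) = (18)² = 324
cov(R_A,R_B) = ρ·σ(R_A)·σ(R_B) = 0.6·22·18 = 237.6
V(0.3R_A + 0.5R_B) = (0.3)²·V(R_A) + (0.5)²·V(R_B) + 2·(0.3)·(0.5)·cov(R_A,R_B)
= 0.09·484 + 0.25·324 + 0.3·237.6 = 195.84
σ(0.3R_A + 0.5R_B) = √195.84 ≈ 13.994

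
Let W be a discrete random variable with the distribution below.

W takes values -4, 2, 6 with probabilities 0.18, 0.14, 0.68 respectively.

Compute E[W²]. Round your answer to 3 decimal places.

27.920

E[W²] = (-4)²(0.18) + (2)²(0.14) + (6)²(0.68) = 27.92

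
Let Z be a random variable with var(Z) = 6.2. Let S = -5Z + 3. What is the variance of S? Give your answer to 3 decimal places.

var(-5Z + 3) = (-5)²·var(Z) = 25·6.2 = 155

155.000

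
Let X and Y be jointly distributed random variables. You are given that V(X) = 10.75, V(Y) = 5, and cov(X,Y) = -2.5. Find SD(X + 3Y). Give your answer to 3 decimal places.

6.384

V(X + 3Y) = (1)²·V(X) + (3)²·V(Y) + 2·(1)·(3)·cov(X,Y)
= 1·10.75 + 9·5 + 6·-2.5 = 40.75
SD(X + 3Y) = √40.75 ≈ 6.384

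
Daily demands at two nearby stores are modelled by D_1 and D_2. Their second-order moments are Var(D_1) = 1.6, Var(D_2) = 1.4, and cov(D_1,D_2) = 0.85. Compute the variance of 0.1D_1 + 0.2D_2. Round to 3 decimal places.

Var(0.1D_1 + 0.2D_2) = (0.1)²·Var(D_1) + (0.2)²·Var(D_2) + 2·(0.1)·(0.2)·cov(D_1,D_2)
= 0.01·1.6 + 0.04·1.4 + 0.04·0.85 = 0.106

0.106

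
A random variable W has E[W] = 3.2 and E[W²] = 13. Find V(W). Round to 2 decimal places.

V(W) = 13 − (3.2)² = 2.76

2.76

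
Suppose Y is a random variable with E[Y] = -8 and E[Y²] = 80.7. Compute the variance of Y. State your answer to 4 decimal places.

16.7000

V(Y) = 80.7 − (-8)² = 16.7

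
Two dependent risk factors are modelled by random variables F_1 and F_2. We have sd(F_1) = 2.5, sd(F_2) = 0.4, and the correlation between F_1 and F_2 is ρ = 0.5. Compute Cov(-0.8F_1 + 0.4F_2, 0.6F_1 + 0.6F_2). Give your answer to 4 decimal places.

-3.0816

Var(F_1) = (2.5)² = 6.25;  Var(F_2) = (0.4)² = 0.16
Cov(F_1,F_2) = ρ·sd(F_1)·sd(F_2) = 0.5·2.5·0.4 = 0.5
Cov(-0.8F_1 + 0.4F_2, 0.6F_1 + 0.6F_2) = (-0.8)(0.6)Var(F_1) + (0.4)(0.6)Var(F_2) + [(-0.8)(0.6) + (0.4)(0.6)]Cov(F_1,F_2)
= -0.48·6.25 + 0.24·0.16 + -0.24·0.5 = -3.0816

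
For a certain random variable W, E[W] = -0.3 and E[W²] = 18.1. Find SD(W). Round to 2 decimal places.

4.24

Var(W) = 18.1 − (-0.3)² = 18.01
SD(W) = √18.01 ≈ 4.24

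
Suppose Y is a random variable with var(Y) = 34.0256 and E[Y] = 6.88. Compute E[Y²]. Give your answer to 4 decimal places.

E[Y²] = var(Y) + (E[Y])² = 34.0256 + (6.88)² = 81.36

81.3600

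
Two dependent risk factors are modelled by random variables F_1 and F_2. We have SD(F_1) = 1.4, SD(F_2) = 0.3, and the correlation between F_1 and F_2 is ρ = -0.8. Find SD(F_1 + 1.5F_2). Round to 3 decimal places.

1.074

Var(F_1) = (1.4)² = 1.96;  Var(F_2) = (0.3)² = 0.09
Cov(F_1,F_2) = ρ·SD(F_1)·SD(F_2) = -0.8·1.4·0.3 = -0.336
Var(F_1 + 1.5F_2) = (1)²·Var(F_1) + (1.5)²·Var(F_2) + 2·(1)·(1.5)·Cov(F_1,F_2)
= 1·1.96 + 2.25·0.09 + 3·-0.336 = 1.1545
SD(F_1 + 1.5F_2) = √1.1545 ≈ 1.074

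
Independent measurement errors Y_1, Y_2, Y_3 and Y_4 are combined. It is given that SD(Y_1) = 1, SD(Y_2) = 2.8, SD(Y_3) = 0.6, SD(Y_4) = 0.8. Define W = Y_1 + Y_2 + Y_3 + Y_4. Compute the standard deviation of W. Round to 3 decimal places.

Var(Y_1) = 1, Var(Y_2) = 7.84, Var(Y_3) = 0.36, Var(Y_4) = 0.64
By independence, Var(W) = (1)²Var(Y_1) + (1)²Var(Y_2) + (1)²Var(Y_3) + (1)²Var(Y_4)
= (1)²·1 + (1)²·7.84 + (1)²·0.36 + (1)²·0.64 = 9.84
SD(W) = √9.84 ≈ 3.137

3.137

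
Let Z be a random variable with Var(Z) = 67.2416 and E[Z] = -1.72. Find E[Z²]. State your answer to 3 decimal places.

E[Z²] = Var(Z) + (E[Z])² = 67.2416 + (-1.72)² = 70.2

70.200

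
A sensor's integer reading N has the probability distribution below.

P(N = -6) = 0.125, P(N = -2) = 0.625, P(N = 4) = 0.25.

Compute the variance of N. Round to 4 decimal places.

E[N] = (-6)(0.125) + (-2)(0.625) + (4)(0.25) = -1
E[N²] = (-6)²(0.125) + (-2)²(0.625) + (4)²(0.25) = 11
Var(N) = E[N²] − (E[N])² = 11 − (-1)² = 10

10.0000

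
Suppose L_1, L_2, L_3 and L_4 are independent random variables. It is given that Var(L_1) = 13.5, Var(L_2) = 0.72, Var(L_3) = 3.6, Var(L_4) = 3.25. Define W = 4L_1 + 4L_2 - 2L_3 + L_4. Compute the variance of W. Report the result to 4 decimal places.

By independence, Var(W) = (4)²Var(L_1) + (4)²Var(L_2) + (-2)²Var(L_3) + (1)²Var(L_4)
= (4)²·13.5 + (4)²·0.72 + (-2)²·3.6 + (1)²·3.25 = 245.17

245.1700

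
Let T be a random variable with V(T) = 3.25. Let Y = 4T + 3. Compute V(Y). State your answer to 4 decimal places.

V(4T + 3) = (4)²·V(T) = 16·3.25 = 52

52.0000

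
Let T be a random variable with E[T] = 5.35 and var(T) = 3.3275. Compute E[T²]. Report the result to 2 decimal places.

E[T²] = var(T) + (E[T])² = 3.3275 + (5.35)² = 31.95

31.95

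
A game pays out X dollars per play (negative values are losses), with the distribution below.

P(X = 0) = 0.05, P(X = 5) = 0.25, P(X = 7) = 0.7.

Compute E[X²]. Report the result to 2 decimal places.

40.55

E[X²] = (0)²(0.05) + (5)²(0.25) + (7)²(0.7) = 40.55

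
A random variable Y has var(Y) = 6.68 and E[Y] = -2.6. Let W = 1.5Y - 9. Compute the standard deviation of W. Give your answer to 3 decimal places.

var(1.5Y - 9) = (1.5)²·6.68 = 15.03
SD(W) = √15.03 ≈ 3.877

3.877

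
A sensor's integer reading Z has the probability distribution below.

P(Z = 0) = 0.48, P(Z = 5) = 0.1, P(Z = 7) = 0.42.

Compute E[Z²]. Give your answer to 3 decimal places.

E[Z²] = (0)²(0.48) + (5)²(0.1) + (7)²(0.42) = 23.08

23.080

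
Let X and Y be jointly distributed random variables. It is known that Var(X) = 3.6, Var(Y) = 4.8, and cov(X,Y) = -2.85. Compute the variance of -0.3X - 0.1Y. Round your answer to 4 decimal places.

0.2010

Var(-0.3X - 0.1Y) = (-0.3)²·Var(X) + (-0.1)²·Var(Y) + 2·(-0.3)·(-0.1)·cov(X,Y)
= 0.09·3.6 + 0.01·4.8 + 0.06·-2.85 = 0.201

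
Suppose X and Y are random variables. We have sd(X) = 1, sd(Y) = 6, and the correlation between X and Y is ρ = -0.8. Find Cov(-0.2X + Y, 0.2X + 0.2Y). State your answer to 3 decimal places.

6.392

V(X) = (1)² = 1;  V(Y) = (6)² = 36
Cov(X,Y) = ρ·sd(X)·sd(Y) = -0.8·1·6 = -4.8
Cov(-0.2X + Y, 0.2X + 0.2Y) = (-0.2)(0.2)V(X) + (1)(0.2)V(Y) + [(-0.2)(0.2) + (1)(0.2)]Cov(X,Y)
= -0.04·1 + 0.2·36 + 0.16·-4.8 = 6.392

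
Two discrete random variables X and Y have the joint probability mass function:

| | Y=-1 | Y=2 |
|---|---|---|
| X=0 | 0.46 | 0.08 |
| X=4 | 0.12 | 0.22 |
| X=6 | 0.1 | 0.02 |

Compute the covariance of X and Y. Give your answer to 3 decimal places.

E[X] = 2.08,  E[Y] = -0.04
E[XY] = 0.92
cov(X,Y) = E[XY] − E[X]E[Y] = 0.92 − (2.08)(-0.04) = 1.0032

1.003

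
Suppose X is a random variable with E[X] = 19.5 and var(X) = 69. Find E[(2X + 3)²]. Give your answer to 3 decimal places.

E[2X + 3] = 2·19.5 + 3 = 42
var(2X + 3) = (2)²·69 = 276
E[(2X + 3)²] = var((2X + 3)) + (E[(2X + 3)])² = 276 + (42)² = 2040

2040.000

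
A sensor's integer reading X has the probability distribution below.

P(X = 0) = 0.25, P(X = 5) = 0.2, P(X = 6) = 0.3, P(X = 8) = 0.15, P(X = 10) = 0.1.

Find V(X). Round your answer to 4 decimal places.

10.4000

E[X] = (0)(0.25) + (5)(0.2) + (6)(0.3) + (8)(0.15) + (10)(0.1) = 5
E[X²] = (0)²(0.25) + (5)²(0.2) + (6)²(0.3) + (8)²(0.15) + (10)²(0.1) = 35.4
V(X) = E[X²] − (E[X])² = 35.4 − (5)² = 10.4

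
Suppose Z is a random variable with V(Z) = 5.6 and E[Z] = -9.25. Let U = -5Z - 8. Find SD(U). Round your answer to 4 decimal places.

11.8322

V(-5Z - 8) = (-5)²·5.6 = 140
SD(U) = √140 ≈ 11.8322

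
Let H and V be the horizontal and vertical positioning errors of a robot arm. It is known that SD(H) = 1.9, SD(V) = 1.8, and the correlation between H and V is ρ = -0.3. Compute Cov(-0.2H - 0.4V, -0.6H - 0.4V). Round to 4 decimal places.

0.6233

Var(H) = (1.9)² = 3.61;  Var(V) = (1.8)² = 3.24
Cov(H,V) = ρ·SD(H)·SD(V) = -0.3·1.9·1.8 = -1.026
Cov(-0.2H - 0.4V, -0.6H - 0.4V) = (-0.2)(-0.6)Var(H) + (-0.4)(-0.4)Var(V) + [(-0.2)(-0.4) + (-0.4)(-0.6)]Cov(H,V)
= 0.12·3.61 + 0.16·3.24 + 0.32·-1.026 = 0.62328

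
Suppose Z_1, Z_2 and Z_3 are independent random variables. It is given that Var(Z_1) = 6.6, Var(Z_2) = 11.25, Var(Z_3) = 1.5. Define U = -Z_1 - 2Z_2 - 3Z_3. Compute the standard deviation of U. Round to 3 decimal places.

By independence, Var(U) = (-1)²Var(Z_1) + (-2)²Var(Z_2) + (-3)²Var(Z_3)
= (-1)²·6.6 + (-2)²·11.25 + (-3)²·1.5 = 65.1
sd(U) = √65.1 ≈ 8.068

8.068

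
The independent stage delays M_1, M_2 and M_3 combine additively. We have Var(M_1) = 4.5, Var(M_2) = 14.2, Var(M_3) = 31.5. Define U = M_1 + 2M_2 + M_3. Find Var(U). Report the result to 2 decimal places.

92.80

By independence, Var(U) = (1)²Var(M_1) + (2)²Var(M_2) + (1)²Var(M_3)
= (1)²·4.5 + (2)²·14.2 + (1)²·31.5 = 92.8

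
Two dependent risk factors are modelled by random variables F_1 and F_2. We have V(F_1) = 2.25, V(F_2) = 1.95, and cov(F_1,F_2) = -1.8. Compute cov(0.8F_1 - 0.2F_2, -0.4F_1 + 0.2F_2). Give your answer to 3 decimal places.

-1.230

cov(0.8F_1 - 0.2F_2, -0.4F_1 + 0.2F_2) = (0.8)(-0.4)V(F_1) + (-0.2)(0.2)V(F_2) + [(0.8)(0.2) + (-0.2)(-0.4)]cov(F_1,F_2)
= -0.32·2.25 + -0.04·1.95 + 0.24·-1.8 = -1.23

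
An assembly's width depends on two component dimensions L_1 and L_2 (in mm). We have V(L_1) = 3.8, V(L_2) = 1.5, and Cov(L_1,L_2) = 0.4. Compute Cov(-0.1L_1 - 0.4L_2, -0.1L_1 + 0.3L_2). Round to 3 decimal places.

-0.138

Cov(-0.1L_1 - 0.4L_2, -0.1L_1 + 0.3L_2) = (-0.1)(-0.1)V(L_1) + (-0.4)(0.3)V(L_2) + [(-0.1)(0.3) + (-0.4)(-0.1)]Cov(L_1,L_2)
= 0.01·3.8 + -0.12·1.5 + 0.01·0.4 = -0.138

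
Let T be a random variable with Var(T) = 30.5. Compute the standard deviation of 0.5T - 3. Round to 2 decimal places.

2.76

Var(0.5T - 3) = (0.5)²·30.5 = 7.625
SD(0.5T - 3) = √7.625 ≈ 2.76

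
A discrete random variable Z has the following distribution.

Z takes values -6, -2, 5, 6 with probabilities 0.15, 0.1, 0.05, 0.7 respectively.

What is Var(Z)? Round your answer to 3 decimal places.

21.028

E[Z] = (-6)(0.15) + (-2)(0.1) + (5)(0.05) + (6)(0.7) = 3.35
E[Z²] = (-6)²(0.15) + (-2)²(0.1) + (5)²(0.05) + (6)²(0.7) = 32.25
Var(Z) = E[Z²] − (E[Z])² = 32.25 − (3.35)² = 21.0275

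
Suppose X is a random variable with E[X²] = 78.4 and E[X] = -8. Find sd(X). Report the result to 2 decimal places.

Var(X) = 78.4 − (-8)² = 14.4
sd(X) = √14.4 ≈ 3.79

3.79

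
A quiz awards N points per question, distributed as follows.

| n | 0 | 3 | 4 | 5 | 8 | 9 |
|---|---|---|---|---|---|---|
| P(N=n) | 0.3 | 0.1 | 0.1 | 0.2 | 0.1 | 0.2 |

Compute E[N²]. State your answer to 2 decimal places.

E[N²] = (0)²(0.3) + (3)²(0.1) + (4)²(0.1) + (5)²(0.2) + (8)²(0.1) + (9)²(0.2) = 30.1

30.10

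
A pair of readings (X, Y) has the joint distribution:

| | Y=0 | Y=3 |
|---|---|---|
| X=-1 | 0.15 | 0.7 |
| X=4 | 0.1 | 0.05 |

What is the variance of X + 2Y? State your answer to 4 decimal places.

E[X] = -0.25,  E[Y] = 2.25,  E[XY] = -1.5
V(X) = 3.25 − (-0.25)² = 3.1875;  V(Y) = 6.75 − (2.25)² = 1.6875
cov(X,Y) = -1.5 − (-0.25)(2.25) = -0.9375
V(X + 2Y) = (1)²·3.1875 + (2)²·1.6875 + 2·(1)·(2)·-0.9375 = 6.1875

6.1875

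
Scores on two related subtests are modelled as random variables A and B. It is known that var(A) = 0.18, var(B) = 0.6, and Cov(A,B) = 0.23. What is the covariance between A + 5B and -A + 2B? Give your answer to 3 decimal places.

Cov(A + 5B, -A + 2B) = (1)(-1)var(A) + (5)(2)var(B) + [(1)(2) + (5)(-1)]Cov(A,B)
= -1·0.18 + 10·0.6 + -3·0.23 = 5.13

5.130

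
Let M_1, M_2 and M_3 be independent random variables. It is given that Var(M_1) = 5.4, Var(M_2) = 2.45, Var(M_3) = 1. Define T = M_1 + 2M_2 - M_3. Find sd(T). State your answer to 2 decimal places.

4.02

By independence, Var(T) = (1)²Var(M_1) + (2)²Var(M_2) + (-1)²Var(M_3)
= (1)²·5.4 + (2)²·2.45 + (-1)²·1 = 16.2
sd(T) = √16.2 ≈ 4.02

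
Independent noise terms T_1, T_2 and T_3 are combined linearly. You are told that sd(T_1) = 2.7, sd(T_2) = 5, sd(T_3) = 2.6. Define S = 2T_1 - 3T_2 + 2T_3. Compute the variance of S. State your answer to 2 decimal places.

281.20

var(T_1) = 7.29, var(T_2) = 25, var(T_3) = 6.76
By independence, var(S) = (2)²var(T_1) + (-3)²var(T_2) + (2)²var(T_3)
= (2)²·7.29 + (-3)²·25 + (2)²·6.76 = 281.2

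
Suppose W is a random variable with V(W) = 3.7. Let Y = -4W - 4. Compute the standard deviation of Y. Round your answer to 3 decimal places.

7.694

V(-4W - 4) = (-4)²·3.7 = 59.2
SD(Y) = √59.2 ≈ 7.694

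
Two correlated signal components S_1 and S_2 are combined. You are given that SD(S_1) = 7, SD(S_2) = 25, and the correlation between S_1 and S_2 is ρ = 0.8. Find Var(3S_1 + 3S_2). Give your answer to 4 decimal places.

8586.0000

Var(S_1) = (7)² = 49;  Var(S_2) = (25)² = 625
Cov(S_1,S_2) = ρ·SD(S_1)·SD(S_2) = 0.8·7·25 = 140
Var(3S_1 + 3S_2) = (3)²·Var(S_1) + (3)²·Var(S_2) + 2·(3)·(3)·Cov(S_1,S_2)
= 9·49 + 9·625 + 18·140 = 8586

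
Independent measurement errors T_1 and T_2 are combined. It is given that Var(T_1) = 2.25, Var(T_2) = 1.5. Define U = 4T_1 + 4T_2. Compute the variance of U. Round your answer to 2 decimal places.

By independence, Var(U) = (4)²Var(T_1) + (4)²Var(T_2)
= (4)²·2.25 + (4)²·1.5 = 60

60.00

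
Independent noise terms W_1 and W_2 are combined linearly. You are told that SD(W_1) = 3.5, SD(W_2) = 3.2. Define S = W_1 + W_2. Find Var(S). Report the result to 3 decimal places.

22.490

Var(W_1) = 12.25, Var(W_2) = 10.24
By independence, Var(S) = (1)²Var(W_1) + (1)²Var(W_2)
= (1)²·12.25 + (1)²·10.24 = 22.49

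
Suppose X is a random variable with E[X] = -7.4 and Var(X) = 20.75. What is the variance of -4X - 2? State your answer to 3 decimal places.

Var(-4X - 2) = (-4)²·Var(X) = 16·20.75 = 332

332.000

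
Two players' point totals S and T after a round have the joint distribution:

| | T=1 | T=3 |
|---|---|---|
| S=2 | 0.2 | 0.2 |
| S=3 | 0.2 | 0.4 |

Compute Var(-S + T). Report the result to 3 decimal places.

1.040

E[S] = 2.6,  E[T] = 2.2,  E[ST] = 5.8
Var(S) = 7 − (2.6)² = 0.24;  Var(T) = 5.8 − (2.2)² = 0.96
cov(S,T) = 5.8 − (2.6)(2.2) = 0.08
Var(-S + T) = (-1)²·0.24 + (1)²·0.96 + 2·(-1)·(1)·0.08 = 1.04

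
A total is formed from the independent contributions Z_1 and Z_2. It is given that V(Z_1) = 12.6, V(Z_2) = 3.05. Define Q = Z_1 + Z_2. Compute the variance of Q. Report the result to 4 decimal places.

By independence, V(Q) = (1)²V(Z_1) + (1)²V(Z_2)
= (1)²·12.6 + (1)²·3.05 = 15.65

15.6500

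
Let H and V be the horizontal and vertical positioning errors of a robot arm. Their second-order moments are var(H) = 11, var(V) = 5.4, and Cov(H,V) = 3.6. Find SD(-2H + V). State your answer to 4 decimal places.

var(-2H + V) = (-2)²·var(H) + (1)²·var(V) + 2·(-2)·(1)·Cov(H,V)
= 4·11 + 1·5.4 + -4·3.6 = 35
SD(-2H + V) = √35 ≈ 5.9161

5.9161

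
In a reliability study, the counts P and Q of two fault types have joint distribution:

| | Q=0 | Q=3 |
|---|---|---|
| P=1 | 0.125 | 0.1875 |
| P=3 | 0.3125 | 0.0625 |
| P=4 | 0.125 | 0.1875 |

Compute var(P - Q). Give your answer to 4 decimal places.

3.9844

E[P] = 2.6875,  E[Q] = 1.3125,  E[PQ] = 3.375
var(P) = 8.6875 − (2.6875)² = 1.46484375;  var(Q) = 3.9375 − (1.3125)² = 2.21484375
Cov(P,Q) = 3.375 − (2.6875)(1.3125) = -0.15234375
var(P - Q) = (1)²·1.46484375 + (-1)²·2.21484375 + 2·(1)·(-1)·-0.15234375 = 3.984375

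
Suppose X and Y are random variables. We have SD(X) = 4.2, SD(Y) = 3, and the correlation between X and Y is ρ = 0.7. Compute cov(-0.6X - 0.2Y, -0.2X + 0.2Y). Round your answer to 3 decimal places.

Var(X) = (4.2)² = 17.64;  Var(Y) = (3)² = 9
cov(X,Y) = ρ·SD(X)·SD(Y) = 0.7·4.2·3 = 8.82
cov(-0.6X - 0.2Y, -0.2X + 0.2Y) = (-0.6)(-0.2)Var(X) + (-0.2)(0.2)Var(Y) + [(-0.6)(0.2) + (-0.2)(-0.2)]cov(X,Y)
= 0.12·17.64 + -0.04·9 + -0.08·8.82 = 1.0512

1.051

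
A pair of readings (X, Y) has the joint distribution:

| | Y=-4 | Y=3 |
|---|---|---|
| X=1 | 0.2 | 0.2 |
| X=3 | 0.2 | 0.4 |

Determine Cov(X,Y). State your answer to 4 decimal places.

0.5600

E[X] = 2.2,  E[Y] = 0.2
E[XY] = 1
Cov(X,Y) = E[XY] − E[X]E[Y] = 1 − (2.2)(0.2) = 0.56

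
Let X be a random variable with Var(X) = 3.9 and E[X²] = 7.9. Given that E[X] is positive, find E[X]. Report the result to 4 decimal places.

2.0000

(E[X])² = E[X²] − Var(X) = 7.9 − 3.9 = 4
E[X] = √4 = 2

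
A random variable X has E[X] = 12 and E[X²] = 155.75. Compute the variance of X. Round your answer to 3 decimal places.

var(X) = 155.75 − (12)² = 11.75

11.750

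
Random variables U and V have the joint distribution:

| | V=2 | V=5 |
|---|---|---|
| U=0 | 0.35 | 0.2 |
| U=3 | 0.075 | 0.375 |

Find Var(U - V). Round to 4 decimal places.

2.3344

E[U] = 1.35,  E[V] = 3.725,  E[UV] = 6.075
Var(U) = 4.05 − (1.35)² = 2.2275;  Var(V) = 16.075 − (3.725)² = 2.199375
cov(U,V) = 6.075 − (1.35)(3.725) = 1.04625
Var(U - V) = (1)²·2.2275 + (-1)²·2.199375 + 2·(1)·(-1)·1.04625 = 2.334375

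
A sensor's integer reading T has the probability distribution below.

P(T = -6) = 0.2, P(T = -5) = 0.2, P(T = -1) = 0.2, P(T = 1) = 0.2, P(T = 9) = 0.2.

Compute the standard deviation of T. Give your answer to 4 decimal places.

5.3516

E[T] = (-6)(0.2) + (-5)(0.2) + (-1)(0.2) + (1)(0.2) + (9)(0.2) = -0.4
E[T²] = (-6)²(0.2) + (-5)²(0.2) + (-1)²(0.2) + (1)²(0.2) + (9)²(0.2) = 28.8
var(T) = E[T²] − (E[T])² = 28.8 − (-0.4)² = 28.64
SD(T) = √28.64 ≈ 5.3516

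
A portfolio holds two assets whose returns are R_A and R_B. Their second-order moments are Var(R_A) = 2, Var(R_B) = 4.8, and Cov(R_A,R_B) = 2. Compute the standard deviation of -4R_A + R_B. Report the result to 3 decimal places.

4.561

Var(-4R_A + R_B) = (-4)²·Var(R_A) + (1)²·Var(R_B) + 2·(-4)·(1)·Cov(R_A,R_B)
= 16·2 + 1·4.8 + -8·2 = 20.8
σ(-4R_A + R_B) = √20.8 ≈ 4.561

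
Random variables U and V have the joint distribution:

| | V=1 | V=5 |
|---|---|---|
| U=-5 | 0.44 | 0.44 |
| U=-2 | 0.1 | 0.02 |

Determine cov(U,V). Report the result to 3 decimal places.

E[U] = -4.64,  E[V] = 2.84
E[UV] = -13.6
cov(U,V) = E[UV] − E[U]E[V] = -13.6 − (-4.64)(2.84) = -0.4224

-0.422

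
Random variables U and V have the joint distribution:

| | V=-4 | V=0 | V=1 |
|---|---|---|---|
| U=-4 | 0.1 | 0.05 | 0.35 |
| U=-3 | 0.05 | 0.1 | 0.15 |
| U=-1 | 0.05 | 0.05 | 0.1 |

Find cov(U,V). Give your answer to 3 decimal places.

E[U] = -3.1,  E[V] = -0.2
E[UV] = 0.45
cov(U,V) = E[UV] − E[U]E[V] = 0.45 − (-3.1)(-0.2) = -0.17

-0.170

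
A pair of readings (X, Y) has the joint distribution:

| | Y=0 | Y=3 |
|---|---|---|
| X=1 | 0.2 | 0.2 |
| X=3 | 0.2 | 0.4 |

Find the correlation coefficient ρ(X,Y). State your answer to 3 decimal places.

E[X] = 2.2,  E[Y] = 1.8
E[XY] = 4.2
Cov(X,Y) = E[XY] − E[X]E[Y] = 4.2 − (2.2)(1.8) = 0.24
V(X) = 0.96,  V(Y) = 2.16
ρ = 0.24 / √(0.96·2.16) ≈ 0.167

0.167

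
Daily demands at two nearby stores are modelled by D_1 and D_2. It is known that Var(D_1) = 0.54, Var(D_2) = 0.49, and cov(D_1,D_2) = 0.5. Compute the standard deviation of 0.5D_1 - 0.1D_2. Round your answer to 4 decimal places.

Var(0.5D_1 - 0.1D_2) = (0.5)²·Var(D_1) + (-0.1)²·Var(D_2) + 2·(0.5)·(-0.1)·cov(D_1,D_2)
= 0.25·0.54 + 0.01·0.49 + -0.1·0.5 = 0.0899
SD(0.5D_1 - 0.1D_2) = √0.0899 ≈ 0.2998

0.2998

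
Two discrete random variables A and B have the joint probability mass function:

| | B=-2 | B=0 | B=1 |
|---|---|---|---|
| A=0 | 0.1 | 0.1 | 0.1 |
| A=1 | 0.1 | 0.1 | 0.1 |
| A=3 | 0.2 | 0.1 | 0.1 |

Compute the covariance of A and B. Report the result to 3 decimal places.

-0.250

E[A] = 1.5,  E[B] = -0.5
E[AB] = -1
cov(A,B) = E[AB] − E[A]E[B] = -1 − (1.5)(-0.5) = -0.25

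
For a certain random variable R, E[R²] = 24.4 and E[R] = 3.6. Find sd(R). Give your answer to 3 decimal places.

3.382

V(R) = 24.4 − (3.6)² = 11.44
sd(R) = √11.44 ≈ 3.382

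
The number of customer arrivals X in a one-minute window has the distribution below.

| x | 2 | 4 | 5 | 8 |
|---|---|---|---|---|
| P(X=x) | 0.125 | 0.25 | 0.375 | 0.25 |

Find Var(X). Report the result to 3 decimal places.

E[X] = (2)(0.125) + (4)(0.25) + (5)(0.375) + (8)(0.25) = 5.125
E[X²] = (2)²(0.125) + (4)²(0.25) + (5)²(0.375) + (8)²(0.25) = 29.875
Var(X) = E[X²] − (E[X])² = 29.875 − (5.125)² = 3.609375

3.609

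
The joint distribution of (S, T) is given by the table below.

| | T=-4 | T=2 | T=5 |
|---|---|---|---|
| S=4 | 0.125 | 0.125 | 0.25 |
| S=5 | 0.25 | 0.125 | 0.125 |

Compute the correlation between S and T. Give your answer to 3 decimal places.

E[S] = 4.5,  E[T] = 0.875
E[ST] = 3.375
cov(S,T) = E[ST] − E[S]E[T] = 3.375 − (4.5)(0.875) = -0.5625
Var(S) = 0.25,  Var(T) = 15.609375
ρ = -0.5625 / √(0.25·15.609375) ≈ -0.285

-0.285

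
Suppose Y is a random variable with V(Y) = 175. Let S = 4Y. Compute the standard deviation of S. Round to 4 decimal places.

V(4Y) = (4)²·175 = 2800
SD(S) = √2800 ≈ 52.9150

52.9150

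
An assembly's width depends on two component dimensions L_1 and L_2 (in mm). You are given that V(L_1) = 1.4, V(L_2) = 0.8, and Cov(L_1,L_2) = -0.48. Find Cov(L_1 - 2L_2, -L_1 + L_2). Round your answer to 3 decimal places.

Cov(L_1 - 2L_2, -L_1 + L_2) = (1)(-1)V(L_1) + (-2)(1)V(L_2) + [(1)(1) + (-2)(-1)]Cov(L_1,L_2)
= -1·1.4 + -2·0.8 + 3·-0.48 = -4.44

-4.440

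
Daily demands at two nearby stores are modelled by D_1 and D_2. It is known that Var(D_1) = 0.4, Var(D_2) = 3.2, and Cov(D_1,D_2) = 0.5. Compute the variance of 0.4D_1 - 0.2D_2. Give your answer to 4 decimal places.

0.1120

Var(0.4D_1 - 0.2D_2) = (0.4)²·Var(D_1) + (-0.2)²·Var(D_2) + 2·(0.4)·(-0.2)·Cov(D_1,D_2)
= 0.16·0.4 + 0.04·3.2 + -0.16·0.5 = 0.112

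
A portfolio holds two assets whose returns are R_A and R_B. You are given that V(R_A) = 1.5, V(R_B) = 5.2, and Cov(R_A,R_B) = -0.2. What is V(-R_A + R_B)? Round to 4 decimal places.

V(-R_A + R_B) = (-1)²·V(R_A) + (1)²·V(R_B) + 2·(-1)·(1)·Cov(R_A,R_B)
= 1·1.5 + 1·5.2 + -2·-0.2 = 7.1

7.1000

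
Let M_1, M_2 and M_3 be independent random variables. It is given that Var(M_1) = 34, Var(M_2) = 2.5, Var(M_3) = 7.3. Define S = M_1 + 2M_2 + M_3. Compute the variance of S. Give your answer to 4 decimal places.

51.3000

By independence, Var(S) = (1)²Var(M_1) + (2)²Var(M_2) + (1)²Var(M_3)
= (1)²·34 + (2)²·2.5 + (1)²·7.3 = 51.3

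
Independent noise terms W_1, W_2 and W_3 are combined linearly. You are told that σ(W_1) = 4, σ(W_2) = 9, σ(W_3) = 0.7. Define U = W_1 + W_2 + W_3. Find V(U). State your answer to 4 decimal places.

V(W_1) = 16, V(W_2) = 81, V(W_3) = 0.49
By independence, V(U) = (1)²V(W_1) + (1)²V(W_2) + (1)²V(W_3)
= (1)²·16 + (1)²·81 + (1)²·0.49 = 97.49

97.4900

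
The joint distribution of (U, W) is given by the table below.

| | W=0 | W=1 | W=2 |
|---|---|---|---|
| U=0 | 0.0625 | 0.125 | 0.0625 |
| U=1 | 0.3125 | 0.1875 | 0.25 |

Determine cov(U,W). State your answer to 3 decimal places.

-0.016

E[U] = 0.75,  E[W] = 0.9375
E[UW] = 0.6875
cov(U,W) = E[UW] − E[U]E[W] = 0.6875 − (0.75)(0.9375) = -0.015625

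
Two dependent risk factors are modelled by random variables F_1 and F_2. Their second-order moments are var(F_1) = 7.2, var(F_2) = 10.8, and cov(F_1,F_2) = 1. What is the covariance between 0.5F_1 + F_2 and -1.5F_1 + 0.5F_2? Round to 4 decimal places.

cov(0.5F_1 + F_2, -1.5F_1 + 0.5F_2) = (0.5)(-1.5)var(F_1) + (1)(0.5)var(F_2) + [(0.5)(0.5) + (1)(-1.5)]cov(F_1,F_2)
= -0.75·7.2 + 0.5·10.8 + -1.25·1 = -1.25

-1.2500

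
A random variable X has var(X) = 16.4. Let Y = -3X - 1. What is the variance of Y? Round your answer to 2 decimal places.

var(-3X - 1) = (-3)²·var(X) = 9·16.4 = 147.6

147.60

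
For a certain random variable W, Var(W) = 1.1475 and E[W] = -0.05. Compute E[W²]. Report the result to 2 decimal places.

E[W²] = Var(W) + (E[W])² = 1.1475 + (-0.05)² = 1.15

1.15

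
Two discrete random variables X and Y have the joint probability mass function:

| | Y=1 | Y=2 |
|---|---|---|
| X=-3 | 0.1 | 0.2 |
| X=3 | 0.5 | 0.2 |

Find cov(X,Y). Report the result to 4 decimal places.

E[X] = 1.2,  E[Y] = 1.4
E[XY] = 1.2
cov(X,Y) = E[XY] − E[X]E[Y] = 1.2 − (1.2)(1.4) = -0.48

-0.4800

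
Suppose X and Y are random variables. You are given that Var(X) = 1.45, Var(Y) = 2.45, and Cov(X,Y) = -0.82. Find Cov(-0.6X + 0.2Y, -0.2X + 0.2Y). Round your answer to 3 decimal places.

0.403

Cov(-0.6X + 0.2Y, -0.2X + 0.2Y) = (-0.6)(-0.2)Var(X) + (0.2)(0.2)Var(Y) + [(-0.6)(0.2) + (0.2)(-0.2)]Cov(X,Y)
= 0.12·1.45 + 0.04·2.45 + -0.16·-0.82 = 0.4032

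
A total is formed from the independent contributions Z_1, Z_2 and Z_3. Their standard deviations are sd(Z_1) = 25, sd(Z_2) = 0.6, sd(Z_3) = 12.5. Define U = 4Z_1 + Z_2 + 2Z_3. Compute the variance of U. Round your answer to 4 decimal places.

10625.3600

var(Z_1) = 625, var(Z_2) = 0.36, var(Z_3) = 156.25
By independence, var(U) = (4)²var(Z_1) + (1)²var(Z_2) + (2)²var(Z_3)
= (4)²·625 + (1)²·0.36 + (2)²·156.25 = 10625.36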